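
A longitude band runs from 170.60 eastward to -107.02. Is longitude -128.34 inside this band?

Yes

Band width going east from +170.60° to -107.02°: ((-107.02 − 170.60) mod 360) = 82.38°.
Offset of -128.34° east of the west edge: ((-128.34 − 170.60) mod 360) = 61.06°.
61.06° ≤ 82.38° ⇒ inside.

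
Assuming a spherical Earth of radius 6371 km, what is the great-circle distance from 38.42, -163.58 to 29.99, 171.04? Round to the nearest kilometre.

Δλ = 171.04 − -163.58 = 334.62°; wrapped into (−180°, 180°]: -25.38°.
Δφ = 29.99 − 38.42 = -8.43°.
a = sin²(Δφ/2) + cos φ₁ · cos φ₂ · sin²(Δλ/2) = 0.038149.
c = 2·atan2(√a, √(1−a)) = 0.39316 rad → d = 6371·c ≈ 2504.83 km.

2505 km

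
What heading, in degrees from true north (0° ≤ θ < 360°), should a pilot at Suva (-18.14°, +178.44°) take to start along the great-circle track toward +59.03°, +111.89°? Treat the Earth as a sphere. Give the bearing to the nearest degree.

332°

Δλ = 111.89 − 178.44 = -66.55°.
θ = atan2( sin Δλ · cos φ₂ , cos φ₁ · sin φ₂ − sin φ₁ · cos φ₂ · cos Δλ )
  = atan2(-0.47209, 0.87858) = -28.251° → normalised to [0°, 360°): 331.749°.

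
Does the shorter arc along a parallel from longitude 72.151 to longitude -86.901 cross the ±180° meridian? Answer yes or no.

Signed shortest Δλ = ((-86.901 − 72.151 + 180) mod 360) − 180 = -159.052°.
Going west by 159.052° from +72.151° reaches -86.901° without touching 180°.

No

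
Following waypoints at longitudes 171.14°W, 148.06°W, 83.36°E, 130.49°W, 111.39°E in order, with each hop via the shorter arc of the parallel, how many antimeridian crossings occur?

3

Leg 1: -171.14° → -148.06°, shortest Δλ = 23.08° (east) — does not cross 180°.
Leg 2: -148.06° → +83.36°, shortest Δλ = -128.58° (west) — crosses 180°.
Leg 3: +83.36° → -130.49°, shortest Δλ = 146.15° (east) — crosses 180°.
Leg 4: -130.49° → +111.39°, shortest Δλ = -118.12° (west) — crosses 180°.
Total crossings: 3.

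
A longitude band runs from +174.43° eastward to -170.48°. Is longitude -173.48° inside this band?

Band width going east from +174.43° to -170.48°: ((-170.48 − 174.43) mod 360) = 15.09°.
Offset of -173.48° east of the west edge: ((-173.48 − 174.43) mod 360) = 12.09°.
12.09° ≤ 15.09° ⇒ inside.

Yes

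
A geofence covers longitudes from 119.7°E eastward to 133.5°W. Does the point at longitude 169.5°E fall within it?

Yes

Band width going east from +119.7° to -133.5°: ((-133.5 − 119.7) mod 360) = 106.8°.
Offset of +169.5° east of the west edge: ((169.5 − 119.7) mod 360) = 49.8°.
49.8° ≤ 106.8° ⇒ inside.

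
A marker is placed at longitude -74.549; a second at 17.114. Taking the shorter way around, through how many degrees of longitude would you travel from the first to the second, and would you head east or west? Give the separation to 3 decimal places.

Raw difference: 17.114 − -74.549 = 91.663°.
Normalise into (−180°, 180°]: 91.663° stays 91.663°.
Positive ⇒ the second point lies to the east; separation 91.663°.

91.663° east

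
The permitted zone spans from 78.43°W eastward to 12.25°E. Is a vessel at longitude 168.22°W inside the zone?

No

Band width going east from -78.43° to +12.25°: ((12.25 − -78.43) mod 360) = 90.68°.
Offset of -168.22° east of the west edge: ((-168.22 − -78.43) mod 360) = 270.21°.
270.21° > 90.68° ⇒ outside.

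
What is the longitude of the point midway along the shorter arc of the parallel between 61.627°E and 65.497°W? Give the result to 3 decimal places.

1.935°W

Signed shortest Δλ from +61.627° to -65.497° is -127.124°.
Midpoint longitude = +61.627° + (-127.124°)/2 = +61.627° − 63.562° = -1.935°.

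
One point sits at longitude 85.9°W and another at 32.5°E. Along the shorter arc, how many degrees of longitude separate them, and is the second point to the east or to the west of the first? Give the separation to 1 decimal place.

118.4° east

Raw difference: 32.5 − -85.9 = 118.4°.
Normalise into (−180°, 180°]: 118.4° stays 118.4°.
Positive ⇒ the second point lies to the east; separation 118.4°.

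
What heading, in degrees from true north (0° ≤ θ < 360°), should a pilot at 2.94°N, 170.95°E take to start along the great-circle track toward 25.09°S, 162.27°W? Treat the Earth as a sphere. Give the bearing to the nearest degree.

Δλ = -162.27 − 170.95 = -333.22°; wrapped into (−180°, 180°]: 26.78°.
θ = atan2( sin Δλ · cos φ₂ , cos φ₁ · sin φ₂ − sin φ₁ · cos φ₂ · cos Δλ )
  = atan2(0.40805, -0.46495) = 138.729° → normalised to [0°, 360°): 138.729°.

139°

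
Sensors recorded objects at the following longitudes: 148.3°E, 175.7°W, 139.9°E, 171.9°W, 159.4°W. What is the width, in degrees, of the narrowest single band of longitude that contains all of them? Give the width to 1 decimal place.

Sort the longitudes: -175.7°, -171.9°, -159.4°, +139.9°, +148.3°.
Eastward gaps between consecutive values (wrapping around): 3.8°, 12.5°, 299.3°, 8.4°, 36.0°.
Largest gap = 299.3° ⇒ minimal covering band is its complement: 360° − 299.3° = 60.7°.
Band runs from +139.9° eastward to -159.4°, crossing the antimeridian.

60.7°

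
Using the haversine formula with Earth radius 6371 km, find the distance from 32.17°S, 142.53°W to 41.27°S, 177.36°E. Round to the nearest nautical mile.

Δλ = 177.36 − -142.53 = 319.89°; wrapped into (−180°, 180°]: -40.11°.
Δφ = -41.27 − -32.17 = -9.10°.
a = sin²(Δφ/2) + cos φ₁ · cos φ₂ · sin²(Δλ/2) = 0.081109.
c = 2·atan2(√a, √(1−a)) = 0.57759 rad → d = 6371·c ≈ 3679.82 km ≈ 1986.94 nmi.

1987 nmi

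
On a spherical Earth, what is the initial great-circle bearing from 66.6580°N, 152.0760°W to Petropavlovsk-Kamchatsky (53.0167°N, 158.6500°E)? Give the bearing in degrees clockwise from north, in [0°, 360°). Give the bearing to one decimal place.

264.5°

Δλ = 158.6500 − -152.0760 = 310.7260°; wrapped into (−180°, 180°]: -49.2740°.
θ = atan2( sin Δλ · cos φ₂ , cos φ₁ · sin φ₂ − sin φ₁ · cos φ₂ · cos Δλ )
  = atan2(-0.45590, -0.04387) = -95.497° → normalised to [0°, 360°): 264.503°.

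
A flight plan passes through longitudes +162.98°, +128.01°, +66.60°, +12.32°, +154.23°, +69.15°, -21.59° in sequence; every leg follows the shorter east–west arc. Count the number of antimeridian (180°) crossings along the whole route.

Leg 1: +162.98° → +128.01°, shortest Δλ = -34.97° (west) — does not cross 180°.
Leg 2: +128.01° → +66.60°, shortest Δλ = -61.41° (west) — does not cross 180°.
Leg 3: +66.60° → +12.32°, shortest Δλ = -54.28° (west) — does not cross 180°.
Leg 4: +12.32° → +154.23°, shortest Δλ = 141.91° (east) — does not cross 180°.
Leg 5: +154.23° → +69.15°, shortest Δλ = -85.08° (west) — does not cross 180°.
Leg 6: +69.15° → -21.59°, shortest Δλ = -90.74° (west) — does not cross 180°.
Total crossings: 0.

0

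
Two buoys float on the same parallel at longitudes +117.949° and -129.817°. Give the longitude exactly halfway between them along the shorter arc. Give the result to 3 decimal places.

+174.066°

Signed shortest Δλ from +117.949° to -129.817° is +112.234°.
Midpoint longitude = +117.949° + (+112.234°)/2 = +117.949° + 56.117° = +174.066°.
(The naïve average (+117.949 + -129.817)/2 = -5.934° is on the wrong side of the globe.)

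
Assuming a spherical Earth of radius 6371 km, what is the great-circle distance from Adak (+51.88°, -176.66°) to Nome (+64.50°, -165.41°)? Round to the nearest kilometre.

Δλ = -165.41 − -176.66 = 11.25°.
Δφ = 64.50 − 51.88 = 12.62°.
a = sin²(Δφ/2) + cos φ₁ · cos φ₂ · sin²(Δλ/2) = 0.014633.
c = 2·atan2(√a, √(1−a)) = 0.24253 rad → d = 6371·c ≈ 1545.14 km.

1545 km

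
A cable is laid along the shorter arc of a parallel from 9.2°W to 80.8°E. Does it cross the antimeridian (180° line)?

Signed shortest Δλ = ((80.8 − -9.2 + 180) mod 360) − 180 = 90.0°.
Going east by 90.0° from -9.2° reaches +80.8° without touching 180°.

No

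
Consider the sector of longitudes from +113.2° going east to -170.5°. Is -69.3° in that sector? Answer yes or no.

No

Band width going east from +113.2° to -170.5°: ((-170.5 − 113.2) mod 360) = 76.3°.
Offset of -69.3° east of the west edge: ((-69.3 − 113.2) mod 360) = 177.5°.
177.5° > 76.3° ⇒ outside.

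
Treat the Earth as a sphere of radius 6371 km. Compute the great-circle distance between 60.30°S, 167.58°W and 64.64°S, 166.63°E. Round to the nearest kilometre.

Δλ = 166.63 − -167.58 = 334.21°; wrapped into (−180°, 180°]: -25.79°.
Δφ = -64.64 − -60.30 = -4.34°.
a = sin²(Δφ/2) + cos φ₁ · cos φ₂ · sin²(Δλ/2) = 0.012002.
c = 2·atan2(√a, √(1−a)) = 0.21955 rad → d = 6371·c ≈ 1398.75 km.

1399 km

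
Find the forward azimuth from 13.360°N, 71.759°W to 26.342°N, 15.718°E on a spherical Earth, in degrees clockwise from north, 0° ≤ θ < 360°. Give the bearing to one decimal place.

64.7°

Δλ = 15.718 − -71.759 = 87.477°.
θ = atan2( sin Δλ · cos φ₂ , cos φ₁ · sin φ₂ − sin φ₁ · cos φ₂ · cos Δλ )
  = atan2(0.89529, 0.42260) = 64.731° → normalised to [0°, 360°): 64.731°.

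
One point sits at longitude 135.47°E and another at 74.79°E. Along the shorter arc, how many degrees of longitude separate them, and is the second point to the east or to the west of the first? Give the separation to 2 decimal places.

Raw difference: 74.79 − 135.47 = -60.68°.
Normalise into (−180°, 180°]: -60.68° stays -60.68°.
Negative ⇒ the second point lies to the west; separation 60.68°.

60.68° west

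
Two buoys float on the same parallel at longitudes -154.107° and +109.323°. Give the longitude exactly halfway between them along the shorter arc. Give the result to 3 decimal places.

Signed shortest Δλ from -154.107° to +109.323° is -96.570°.
Midpoint longitude = -154.107° + (-96.570°)/2 = -154.107° − 48.285° = -202.392°.
Normalise into (−180°, 180°]: +157.608°.
(The naïve average (-154.107 + +109.323)/2 = -22.392° is on the wrong side of the globe.)

+157.608°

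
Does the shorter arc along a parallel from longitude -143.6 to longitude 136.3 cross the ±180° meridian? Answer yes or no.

Yes

Naïve |136.3 − -143.6| = 279.9° > 180°, so the shorter arc goes the other way round — across 180°.
Signed shortest Δλ = ((136.3 − -143.6 + 180) mod 360) − 180 = -80.1°.
Going west by 80.1° from -143.6° passes through 180° before reaching +136.3°.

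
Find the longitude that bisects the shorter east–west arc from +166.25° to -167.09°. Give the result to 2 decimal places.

Signed shortest Δλ from +166.25° to -167.09° is +26.66°.
Midpoint longitude = +166.25° + (+26.66°)/2 = +166.25° + 13.33° = +179.58°.
(The naïve average (+166.25 + -167.09)/2 = -0.42° is on the wrong side of the globe.)

+179.58°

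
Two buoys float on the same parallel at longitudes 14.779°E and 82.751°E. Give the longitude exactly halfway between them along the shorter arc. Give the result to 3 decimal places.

48.765°E

Signed shortest Δλ from +14.779° to +82.751° is +67.972°.
Midpoint longitude = +14.779° + (+67.972°)/2 = +14.779° + 33.986° = +48.765°.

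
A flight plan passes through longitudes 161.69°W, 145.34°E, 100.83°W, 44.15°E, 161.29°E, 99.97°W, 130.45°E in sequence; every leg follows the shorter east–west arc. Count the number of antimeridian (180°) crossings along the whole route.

4

Leg 1: -161.69° → +145.34°, shortest Δλ = -52.97° (west) — crosses 180°.
Leg 2: +145.34° → -100.83°, shortest Δλ = 113.83° (east) — crosses 180°.
Leg 3: -100.83° → +44.15°, shortest Δλ = 144.98° (east) — does not cross 180°.
Leg 4: +44.15° → +161.29°, shortest Δλ = 117.14° (east) — does not cross 180°.
Leg 5: +161.29° → -99.97°, shortest Δλ = 98.74° (east) — crosses 180°.
Leg 6: -99.97° → +130.45°, shortest Δλ = -129.58° (west) — crosses 180°.
Total crossings: 4.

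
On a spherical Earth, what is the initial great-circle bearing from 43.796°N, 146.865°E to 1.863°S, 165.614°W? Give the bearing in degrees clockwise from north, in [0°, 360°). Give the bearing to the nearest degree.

124°

Δλ = -165.614 − 146.865 = -312.479°; wrapped into (−180°, 180°]: 47.521°.
θ = atan2( sin Δλ · cos φ₂ , cos φ₁ · sin φ₂ − sin φ₁ · cos φ₂ · cos Δλ )
  = atan2(0.73714, -0.49060) = 123.646° → normalised to [0°, 360°): 123.646°.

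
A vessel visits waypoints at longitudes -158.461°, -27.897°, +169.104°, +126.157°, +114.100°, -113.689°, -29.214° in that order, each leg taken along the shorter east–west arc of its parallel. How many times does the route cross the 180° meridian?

2

Leg 1: -158.461° → -27.897°, shortest Δλ = 130.564° (east) — does not cross 180°.
Leg 2: -27.897° → +169.104°, shortest Δλ = -162.999° (west) — crosses 180°.
Leg 3: +169.104° → +126.157°, shortest Δλ = -42.947° (west) — does not cross 180°.
Leg 4: +126.157° → +114.100°, shortest Δλ = -12.057° (west) — does not cross 180°.
Leg 5: +114.100° → -113.689°, shortest Δλ = 132.211° (east) — crosses 180°.
Leg 6: -113.689° → -29.214°, shortest Δλ = 84.475° (east) — does not cross 180°.
Total crossings: 2.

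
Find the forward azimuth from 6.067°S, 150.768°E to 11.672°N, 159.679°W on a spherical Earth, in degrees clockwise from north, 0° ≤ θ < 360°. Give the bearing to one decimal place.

70.2°

Δλ = -159.679 − 150.768 = -310.447°; wrapped into (−180°, 180°]: 49.553°.
θ = atan2( sin Δλ · cos φ₂ , cos φ₁ · sin φ₂ − sin φ₁ · cos φ₂ · cos Δλ )
  = atan2(0.74527, 0.26832) = 70.199° → normalised to [0°, 360°): 70.199°.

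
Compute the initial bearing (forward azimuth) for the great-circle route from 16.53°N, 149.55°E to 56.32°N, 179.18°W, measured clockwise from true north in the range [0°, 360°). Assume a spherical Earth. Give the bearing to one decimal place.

23.5°

Δλ = -179.18 − 149.55 = -328.73°; wrapped into (−180°, 180°]: 31.27°.
θ = atan2( sin Δλ · cos φ₂ , cos φ₁ · sin φ₂ − sin φ₁ · cos φ₂ · cos Δλ )
  = atan2(0.28785, 0.66290) = 23.472° → normalised to [0°, 360°): 23.472°.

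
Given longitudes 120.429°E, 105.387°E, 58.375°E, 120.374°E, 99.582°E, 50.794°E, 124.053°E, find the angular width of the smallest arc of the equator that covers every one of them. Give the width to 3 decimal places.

Sort the longitudes: +50.794°, +58.375°, +99.582°, +105.387°, +120.374°, +120.429°, +124.053°.
Eastward gaps between consecutive values (wrapping around): 7.581°, 41.207°, 5.805°, 14.987°, 0.055°, 3.624°, 286.741°.
Largest gap = 286.741° ⇒ minimal covering band is its complement: 360° − 286.741° = 73.259°.
Band runs from +50.794° eastward to +124.053°.

73.259°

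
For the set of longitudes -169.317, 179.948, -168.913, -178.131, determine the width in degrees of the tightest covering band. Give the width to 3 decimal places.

11.139°

Sort the longitudes: -178.131°, -169.317°, -168.913°, +179.948°.
Eastward gaps between consecutive values (wrapping around): 8.814°, 0.404°, 348.861°, 1.921°.
Largest gap = 348.861° ⇒ minimal covering band is its complement: 360° − 348.861° = 11.139°.
Band runs from +179.948° eastward to -168.913°, crossing the antimeridian.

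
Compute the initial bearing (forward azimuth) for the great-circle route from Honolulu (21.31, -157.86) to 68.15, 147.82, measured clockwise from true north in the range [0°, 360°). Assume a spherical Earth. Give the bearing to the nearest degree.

339°

Δλ = 147.82 − -157.86 = 305.68°; wrapped into (−180°, 180°]: -54.32°.
θ = atan2( sin Δλ · cos φ₂ , cos φ₁ · sin φ₂ − sin φ₁ · cos φ₂ · cos Δλ )
  = atan2(-0.30232, 0.78581) = -21.043° → normalised to [0°, 360°): 338.957°.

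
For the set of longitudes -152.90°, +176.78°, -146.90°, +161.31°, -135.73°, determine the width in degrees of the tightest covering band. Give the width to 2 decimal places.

Sort the longitudes: -152.90°, -146.90°, -135.73°, +161.31°, +176.78°.
Eastward gaps between consecutive values (wrapping around): 6.00°, 11.17°, 297.04°, 15.47°, 30.32°.
Largest gap = 297.04° ⇒ minimal covering band is its complement: 360° − 297.04° = 62.96°.
Band runs from +161.31° eastward to -135.73°, crossing the antimeridian.

62.96°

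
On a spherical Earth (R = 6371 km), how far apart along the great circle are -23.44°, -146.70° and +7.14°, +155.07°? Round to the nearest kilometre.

7177 km

Δλ = 155.07 − -146.70 = 301.77°; wrapped into (−180°, 180°]: -58.23°.
Δφ = 7.14 − -23.44 = 30.58°.
a = sin²(Δφ/2) + cos φ₁ · cos φ₂ · sin²(Δλ/2) = 0.285064.
c = 2·atan2(√a, √(1−a)) = 1.12644 rad → d = 6371·c ≈ 7176.58 km.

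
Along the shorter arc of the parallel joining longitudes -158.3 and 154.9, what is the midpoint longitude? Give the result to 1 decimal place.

+178.3°

Signed shortest Δλ from -158.3° to +154.9° is -46.8°.
Midpoint longitude = -158.3° + (-46.8°)/2 = -158.3° − 23.4° = -181.7°.
Normalise into (−180°, 180°]: +178.3°.
(The naïve average (-158.3 + +154.9)/2 = -1.7° is on the wrong side of the globe.)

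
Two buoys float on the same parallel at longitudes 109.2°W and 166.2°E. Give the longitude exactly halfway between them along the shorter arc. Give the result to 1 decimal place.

Signed shortest Δλ from -109.2° to +166.2° is -84.6°.
Midpoint longitude = -109.2° + (-84.6°)/2 = -109.2° − 42.3° = -151.5°.
(The naïve average (-109.2 + +166.2)/2 = 28.5° is on the wrong side of the globe.)

151.5°W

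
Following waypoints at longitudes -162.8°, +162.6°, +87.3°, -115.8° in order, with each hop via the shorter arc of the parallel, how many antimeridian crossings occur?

Leg 1: -162.8° → +162.6°, shortest Δλ = -34.6° (west) — crosses 180°.
Leg 2: +162.6° → +87.3°, shortest Δλ = -75.3° (west) — does not cross 180°.
Leg 3: +87.3° → -115.8°, shortest Δλ = 156.9° (east) — crosses 180°.
Total crossings: 2.

2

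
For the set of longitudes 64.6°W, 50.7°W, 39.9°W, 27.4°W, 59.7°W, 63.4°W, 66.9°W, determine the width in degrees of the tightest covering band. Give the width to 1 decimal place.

Sort the longitudes: -66.9°, -64.6°, -63.4°, -59.7°, -50.7°, -39.9°, -27.4°.
Eastward gaps between consecutive values (wrapping around): 2.3°, 1.2°, 3.7°, 9.0°, 10.8°, 12.5°, 320.5°.
Largest gap = 320.5° ⇒ minimal covering band is its complement: 360° − 320.5° = 39.5°.
Band runs from -66.9° eastward to -27.4°.

39.5°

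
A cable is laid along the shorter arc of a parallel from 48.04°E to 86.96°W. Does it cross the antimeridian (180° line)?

No

Signed shortest Δλ = ((-86.96 − 48.04 + 180) mod 360) − 180 = -135.0°.
Going west by 135.0° from +48.04° reaches -86.96° without touching 180°.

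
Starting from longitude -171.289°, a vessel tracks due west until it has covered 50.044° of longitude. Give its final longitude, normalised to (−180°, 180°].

Start at -171.289°; shift −50.044° → -221.333°.
-221.333° lies outside (−180°, 180°]; add 360° → +138.667°.

+138.667°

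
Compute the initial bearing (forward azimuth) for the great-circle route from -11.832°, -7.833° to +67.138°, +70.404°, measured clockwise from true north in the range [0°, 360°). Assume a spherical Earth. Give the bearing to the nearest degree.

Δλ = 70.404 − -7.833 = 78.237°.
θ = atan2( sin Δλ · cos φ₂ , cos φ₁ · sin φ₂ − sin φ₁ · cos φ₂ · cos Δλ )
  = atan2(0.38035, 0.91811) = 22.503° → normalised to [0°, 360°): 22.503°.

23°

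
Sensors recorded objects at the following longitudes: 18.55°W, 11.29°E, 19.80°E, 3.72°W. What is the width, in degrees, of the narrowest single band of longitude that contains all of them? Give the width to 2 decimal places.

Sort the longitudes: -18.55°, -3.72°, +11.29°, +19.80°.
Eastward gaps between consecutive values (wrapping around): 14.83°, 15.01°, 8.51°, 321.65°.
Largest gap = 321.65° ⇒ minimal covering band is its complement: 360° − 321.65° = 38.35°.
Band runs from -18.55° eastward to +19.80°.

38.35°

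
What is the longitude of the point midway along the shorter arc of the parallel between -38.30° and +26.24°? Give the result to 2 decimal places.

Signed shortest Δλ from -38.30° to +26.24° is +64.54°.
Midpoint longitude = -38.30° + (+64.54°)/2 = -38.30° + 32.27° = -6.03°.

-6.03°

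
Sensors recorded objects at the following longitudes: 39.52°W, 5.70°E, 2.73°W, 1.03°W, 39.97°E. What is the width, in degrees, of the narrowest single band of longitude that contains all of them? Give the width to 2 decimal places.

Sort the longitudes: -39.52°, -2.73°, -1.03°, +5.70°, +39.97°.
Eastward gaps between consecutive values (wrapping around): 36.79°, 1.70°, 6.73°, 34.27°, 280.51°.
Largest gap = 280.51° ⇒ minimal covering band is its complement: 360° − 280.51° = 79.49°.
Band runs from -39.52° eastward to +39.97°.

79.49°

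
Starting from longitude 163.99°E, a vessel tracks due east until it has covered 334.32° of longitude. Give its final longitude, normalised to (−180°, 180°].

Start at +163.99°; shift +334.32° → +498.31°.
+498.31° lies outside (−180°, 180°]; subtract 360° → +138.31°.

138.31°E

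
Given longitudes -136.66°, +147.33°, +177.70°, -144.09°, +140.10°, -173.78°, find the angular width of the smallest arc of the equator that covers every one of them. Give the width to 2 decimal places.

83.24°

Sort the longitudes: -173.78°, -144.09°, -136.66°, +140.10°, +147.33°, +177.70°.
Eastward gaps between consecutive values (wrapping around): 29.69°, 7.43°, 276.76°, 7.23°, 30.37°, 8.52°.
Largest gap = 276.76° ⇒ minimal covering band is its complement: 360° − 276.76° = 83.24°.
Band runs from +140.10° eastward to -136.66°, crossing the antimeridian.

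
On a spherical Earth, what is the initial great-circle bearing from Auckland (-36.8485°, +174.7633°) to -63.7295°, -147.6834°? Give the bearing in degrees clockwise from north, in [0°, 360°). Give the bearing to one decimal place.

152.0°

Δλ = -147.6834 − 174.7633 = -322.4467°; wrapped into (−180°, 180°]: 37.5533°.
θ = atan2( sin Δλ · cos φ₂ , cos φ₁ · sin φ₂ − sin φ₁ · cos φ₂ · cos Δλ )
  = atan2(0.26977, -0.50714) = 151.990° → normalised to [0°, 360°): 151.990°.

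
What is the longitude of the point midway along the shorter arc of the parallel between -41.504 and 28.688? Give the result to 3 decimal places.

-6.408°

Signed shortest Δλ from -41.504° to +28.688° is +70.192°.
Midpoint longitude = -41.504° + (+70.192°)/2 = -41.504° + 35.096° = -6.408°.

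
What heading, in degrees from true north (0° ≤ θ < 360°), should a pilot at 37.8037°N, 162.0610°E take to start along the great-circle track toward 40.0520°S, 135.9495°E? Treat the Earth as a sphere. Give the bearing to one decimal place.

Δλ = 135.9495 − 162.0610 = -26.1115°.
θ = atan2( sin Δλ · cos φ₂ , cos φ₁ · sin φ₂ − sin φ₁ · cos φ₂ · cos Δλ )
  = atan2(-0.33689, -0.92973) = -160.082° → normalised to [0°, 360°): 199.918°.

199.9°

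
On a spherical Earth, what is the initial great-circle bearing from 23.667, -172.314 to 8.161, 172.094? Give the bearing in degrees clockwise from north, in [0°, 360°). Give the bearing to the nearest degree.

Δλ = 172.094 − -172.314 = 344.408°; wrapped into (−180°, 180°]: -15.592°.
θ = atan2( sin Δλ · cos φ₂ , cos φ₁ · sin φ₂ − sin φ₁ · cos φ₂ · cos Δλ )
  = atan2(-0.26606, -0.25272) = -133.526° → normalised to [0°, 360°): 226.474°.

226°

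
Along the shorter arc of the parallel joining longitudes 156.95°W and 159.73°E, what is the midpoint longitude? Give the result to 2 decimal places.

Signed shortest Δλ from -156.95° to +159.73° is -43.32°.
Midpoint longitude = -156.95° + (-43.32°)/2 = -156.95° − 21.66° = -178.61°.
(The naïve average (-156.95 + +159.73)/2 = 1.39° is on the wrong side of the globe.)

178.61°W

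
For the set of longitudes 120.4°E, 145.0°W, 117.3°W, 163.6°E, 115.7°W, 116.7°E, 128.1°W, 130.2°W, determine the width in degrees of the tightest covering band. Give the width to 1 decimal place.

Sort the longitudes: -145.0°, -130.2°, -128.1°, -117.3°, -115.7°, +116.7°, +120.4°, +163.6°.
Eastward gaps between consecutive values (wrapping around): 14.8°, 2.1°, 10.8°, 1.6°, 232.4°, 3.7°, 43.2°, 51.4°.
Largest gap = 232.4° ⇒ minimal covering band is its complement: 360° − 232.4° = 127.6°.
Band runs from +116.7° eastward to -115.7°, crossing the antimeridian.

127.6°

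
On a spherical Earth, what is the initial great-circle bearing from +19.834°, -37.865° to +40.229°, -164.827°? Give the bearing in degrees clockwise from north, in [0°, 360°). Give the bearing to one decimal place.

Δλ = -164.827 − -37.865 = -126.962°.
θ = atan2( sin Δλ · cos φ₂ , cos φ₁ · sin φ₂ − sin φ₁ · cos φ₂ · cos Δλ )
  = atan2(-0.61004, 0.76329) = -38.633° → normalised to [0°, 360°): 321.367°.

321.4°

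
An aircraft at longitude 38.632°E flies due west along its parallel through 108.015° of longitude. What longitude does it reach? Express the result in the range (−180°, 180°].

Start at +38.632°; shift −108.015° → -69.383°.
-69.383° already lies in (−180°, 180°].

69.383°W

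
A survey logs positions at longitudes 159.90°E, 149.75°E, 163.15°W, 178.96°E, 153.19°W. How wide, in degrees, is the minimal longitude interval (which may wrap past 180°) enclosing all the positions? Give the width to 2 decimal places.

57.06°

Sort the longitudes: -163.15°, -153.19°, +149.75°, +159.90°, +178.96°.
Eastward gaps between consecutive values (wrapping around): 9.96°, 302.94°, 10.15°, 19.06°, 17.89°.
Largest gap = 302.94° ⇒ minimal covering band is its complement: 360° − 302.94° = 57.06°.
Band runs from +149.75° eastward to -153.19°, crossing the antimeridian.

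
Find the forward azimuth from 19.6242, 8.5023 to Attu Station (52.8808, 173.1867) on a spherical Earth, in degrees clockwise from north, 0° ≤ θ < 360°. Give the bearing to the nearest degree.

10°

Δλ = 173.1867 − 8.5023 = 164.6844°.
θ = atan2( sin Δλ · cos φ₂ , cos φ₁ · sin φ₂ − sin φ₁ · cos φ₂ · cos Δλ )
  = atan2(0.15940, 0.94655) = 9.559° → normalised to [0°, 360°): 9.559°.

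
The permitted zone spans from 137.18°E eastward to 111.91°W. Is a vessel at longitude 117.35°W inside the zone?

Yes

Band width going east from +137.18° to -111.91°: ((-111.91 − 137.18) mod 360) = 110.91°.
Offset of -117.35° east of the west edge: ((-117.35 − 137.18) mod 360) = 105.47°.
105.47° ≤ 110.91° ⇒ inside.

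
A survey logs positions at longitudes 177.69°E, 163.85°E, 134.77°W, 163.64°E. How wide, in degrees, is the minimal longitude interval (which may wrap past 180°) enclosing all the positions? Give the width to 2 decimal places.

Sort the longitudes: -134.77°, +163.64°, +163.85°, +177.69°.
Eastward gaps between consecutive values (wrapping around): 298.41°, 0.21°, 13.84°, 47.54°.
Largest gap = 298.41° ⇒ minimal covering band is its complement: 360° − 298.41° = 61.59°.
Band runs from +163.64° eastward to -134.77°, crossing the antimeridian.

61.59°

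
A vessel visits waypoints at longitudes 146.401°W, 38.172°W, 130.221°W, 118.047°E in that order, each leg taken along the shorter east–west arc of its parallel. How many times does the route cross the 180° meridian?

Leg 1: -146.401° → -38.172°, shortest Δλ = 108.229° (east) — does not cross 180°.
Leg 2: -38.172° → -130.221°, shortest Δλ = -92.049° (west) — does not cross 180°.
Leg 3: -130.221° → +118.047°, shortest Δλ = -111.732° (west) — crosses 180°.
Total crossings: 1.

1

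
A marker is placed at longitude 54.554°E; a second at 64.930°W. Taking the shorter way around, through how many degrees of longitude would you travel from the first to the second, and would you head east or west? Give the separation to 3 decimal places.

Raw difference: -64.930 − 54.554 = -119.484°.
Normalise into (−180°, 180°]: -119.484° stays -119.484°.
Negative ⇒ the second point lies to the west; separation 119.484°.

119.484° west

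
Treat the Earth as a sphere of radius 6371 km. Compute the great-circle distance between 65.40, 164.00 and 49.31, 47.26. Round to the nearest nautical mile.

Δλ = 47.26 − 164.00 = -116.74°.
Δφ = 49.31 − 65.40 = -16.09°.
a = sin²(Δφ/2) + cos φ₁ · cos φ₂ · sin²(Δλ/2) = 0.216344.
c = 2·atan2(√a, √(1−a)) = 0.96756 rad → d = 6371·c ≈ 6164.32 km ≈ 3328.46 nmi.

3328 nmi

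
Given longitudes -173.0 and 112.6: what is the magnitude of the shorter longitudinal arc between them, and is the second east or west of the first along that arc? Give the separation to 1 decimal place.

74.4° west

Raw difference: 112.6 − -173.0 = 285.6°.
Normalise into (−180°, 180°]: 285.6° − 360° = -74.4°.
Negative ⇒ the second point lies to the west; separation 74.4°.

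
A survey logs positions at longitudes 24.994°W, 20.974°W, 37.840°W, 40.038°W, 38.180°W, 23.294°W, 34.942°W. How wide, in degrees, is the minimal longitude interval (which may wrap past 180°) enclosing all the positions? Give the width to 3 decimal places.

19.064°

Sort the longitudes: -40.038°, -38.180°, -37.840°, -34.942°, -24.994°, -23.294°, -20.974°.
Eastward gaps between consecutive values (wrapping around): 1.858°, 0.340°, 2.898°, 9.948°, 1.700°, 2.320°, 340.936°.
Largest gap = 340.936° ⇒ minimal covering band is its complement: 360° − 340.936° = 19.064°.
Band runs from -40.038° eastward to -20.974°.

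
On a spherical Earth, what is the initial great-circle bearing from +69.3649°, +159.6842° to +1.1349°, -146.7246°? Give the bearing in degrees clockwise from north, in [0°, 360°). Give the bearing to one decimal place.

Δλ = -146.7246 − 159.6842 = -306.4088°; wrapped into (−180°, 180°]: 53.5912°.
θ = atan2( sin Δλ · cos φ₂ , cos φ₁ · sin φ₂ − sin φ₁ · cos φ₂ · cos Δλ )
  = atan2(0.80464, -0.54837) = 124.275° → normalised to [0°, 360°): 124.275°.

124.3°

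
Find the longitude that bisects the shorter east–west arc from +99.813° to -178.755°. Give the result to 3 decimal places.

Signed shortest Δλ from +99.813° to -178.755° is +81.432°.
Midpoint longitude = +99.813° + (+81.432°)/2 = +99.813° + 40.716° = +140.529°.
(The naïve average (+99.813 + -178.755)/2 = -39.471° is on the wrong side of the globe.)

+140.529°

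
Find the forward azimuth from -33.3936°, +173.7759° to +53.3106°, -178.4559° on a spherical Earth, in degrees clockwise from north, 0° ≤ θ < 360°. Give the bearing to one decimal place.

4.6°

Δλ = -178.4559 − 173.7759 = -352.2318°; wrapped into (−180°, 180°]: 7.7682°.
θ = atan2( sin Δλ · cos φ₂ , cos φ₁ · sin φ₂ − sin φ₁ · cos φ₂ · cos Δλ )
  = atan2(0.08076, 0.99533) = 4.639° → normalised to [0°, 360°): 4.639°.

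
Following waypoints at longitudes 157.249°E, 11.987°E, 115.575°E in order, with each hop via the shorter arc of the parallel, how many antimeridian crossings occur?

0

Leg 1: +157.249° → +11.987°, shortest Δλ = -145.262° (west) — does not cross 180°.
Leg 2: +11.987° → +115.575°, shortest Δλ = 103.588° (east) — does not cross 180°.
Total crossings: 0.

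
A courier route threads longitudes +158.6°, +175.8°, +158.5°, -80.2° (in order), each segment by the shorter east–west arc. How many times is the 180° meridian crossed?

1

Leg 1: +158.6° → +175.8°, shortest Δλ = 17.2° (east) — does not cross 180°.
Leg 2: +175.8° → +158.5°, shortest Δλ = -17.3° (west) — does not cross 180°.
Leg 3: +158.5° → -80.2°, shortest Δλ = 121.3° (east) — crosses 180°.
Total crossings: 1.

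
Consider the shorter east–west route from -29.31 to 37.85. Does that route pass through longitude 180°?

Signed shortest Δλ = ((37.85 − -29.31 + 180) mod 360) − 180 = 67.16°.
Going east by 67.16° from -29.31° reaches +37.85° without touching 180°.

No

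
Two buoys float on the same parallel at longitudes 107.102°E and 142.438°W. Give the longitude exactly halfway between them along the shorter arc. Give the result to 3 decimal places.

162.332°E

Signed shortest Δλ from +107.102° to -142.438° is +110.460°.
Midpoint longitude = +107.102° + (+110.460°)/2 = +107.102° + 55.230° = +162.332°.
(The naïve average (+107.102 + -142.438)/2 = -17.668° is on the wrong side of the globe.)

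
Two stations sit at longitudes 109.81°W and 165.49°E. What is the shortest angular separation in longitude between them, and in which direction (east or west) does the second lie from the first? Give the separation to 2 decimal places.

Raw difference: 165.49 − -109.81 = 275.3°.
Normalise into (−180°, 180°]: 275.3° − 360° = -84.7°.
Negative ⇒ the second point lies to the west; separation 84.70°.

84.70° west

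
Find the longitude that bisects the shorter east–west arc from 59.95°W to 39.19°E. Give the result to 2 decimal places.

Signed shortest Δλ from -59.95° to +39.19° is +99.14°.
Midpoint longitude = -59.95° + (+99.14°)/2 = -59.95° + 49.57° = -10.38°.

10.38°W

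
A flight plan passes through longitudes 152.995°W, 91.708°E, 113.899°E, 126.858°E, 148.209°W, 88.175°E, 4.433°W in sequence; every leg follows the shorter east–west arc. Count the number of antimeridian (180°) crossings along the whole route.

Leg 1: -152.995° → +91.708°, shortest Δλ = -115.297° (west) — crosses 180°.
Leg 2: +91.708° → +113.899°, shortest Δλ = 22.191° (east) — does not cross 180°.
Leg 3: +113.899° → +126.858°, shortest Δλ = 12.959° (east) — does not cross 180°.
Leg 4: +126.858° → -148.209°, shortest Δλ = 84.933° (east) — crosses 180°.
Leg 5: -148.209° → +88.175°, shortest Δλ = -123.616° (west) — crosses 180°.
Leg 6: +88.175° → -4.433°, shortest Δλ = -92.608° (west) — does not cross 180°.
Total crossings: 3.

3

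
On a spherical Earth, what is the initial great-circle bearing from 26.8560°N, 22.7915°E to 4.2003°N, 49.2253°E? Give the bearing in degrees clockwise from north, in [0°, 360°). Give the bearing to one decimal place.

Δλ = 49.2253 − 22.7915 = 26.4338°.
θ = atan2( sin Δλ · cos φ₂ , cos φ₁ · sin φ₂ − sin φ₁ · cos φ₂ · cos Δλ )
  = atan2(0.44397, -0.33809) = 127.290° → normalised to [0°, 360°): 127.290°.

127.3°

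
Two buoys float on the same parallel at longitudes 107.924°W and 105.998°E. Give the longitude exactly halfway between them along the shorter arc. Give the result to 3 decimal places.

179.037°E

Signed shortest Δλ from -107.924° to +105.998° is -146.078°.
Midpoint longitude = -107.924° + (-146.078°)/2 = -107.924° − 73.039° = -180.963°.
Normalise into (−180°, 180°]: +179.037°.
(The naïve average (-107.924 + +105.998)/2 = -0.963° is on the wrong side of the globe.)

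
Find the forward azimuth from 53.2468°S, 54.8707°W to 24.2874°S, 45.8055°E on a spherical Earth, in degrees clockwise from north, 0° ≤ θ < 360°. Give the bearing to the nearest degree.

113°

Δλ = 45.8055 − -54.8707 = 100.6762°.
θ = atan2( sin Δλ · cos φ₂ , cos φ₁ · sin φ₂ − sin φ₁ · cos φ₂ · cos Δλ )
  = atan2(0.89572, -0.38141) = 113.065° → normalised to [0°, 360°): 113.065°.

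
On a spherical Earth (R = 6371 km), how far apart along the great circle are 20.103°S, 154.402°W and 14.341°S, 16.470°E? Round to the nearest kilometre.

16057 km

Δλ = 16.470 − -154.402 = 170.872°.
Δφ = -14.341 − -20.103 = 5.762°.
a = sin²(Δφ/2) + cos φ₁ · cos φ₂ · sin²(Δλ/2) = 0.906579.
c = 2·atan2(√a, √(1−a)) = 2.52035 rad → d = 6371·c ≈ 16057.17 km.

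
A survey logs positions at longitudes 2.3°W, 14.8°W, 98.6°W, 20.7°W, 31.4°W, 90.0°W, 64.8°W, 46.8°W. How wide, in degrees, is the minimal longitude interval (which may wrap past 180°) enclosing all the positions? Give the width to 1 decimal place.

Sort the longitudes: -98.6°, -90.0°, -64.8°, -46.8°, -31.4°, -20.7°, -14.8°, -2.3°.
Eastward gaps between consecutive values (wrapping around): 8.6°, 25.2°, 18.0°, 15.4°, 10.7°, 5.9°, 12.5°, 263.7°.
Largest gap = 263.7° ⇒ minimal covering band is its complement: 360° − 263.7° = 96.3°.
Band runs from -98.6° eastward to -2.3°.

96.3°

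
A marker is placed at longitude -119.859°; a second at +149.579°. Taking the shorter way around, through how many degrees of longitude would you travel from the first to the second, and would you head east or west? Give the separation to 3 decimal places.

Raw difference: 149.579 − -119.859 = 269.438°.
Normalise into (−180°, 180°]: 269.438° − 360° = -90.562°.
Negative ⇒ the second point lies to the west; separation 90.562°.

90.562° west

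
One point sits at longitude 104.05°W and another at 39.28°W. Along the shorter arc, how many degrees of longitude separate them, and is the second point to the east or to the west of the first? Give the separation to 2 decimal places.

64.77° east

Raw difference: -39.28 − -104.05 = 64.77°.
Normalise into (−180°, 180°]: 64.77° stays 64.77°.
Positive ⇒ the second point lies to the east; separation 64.77°.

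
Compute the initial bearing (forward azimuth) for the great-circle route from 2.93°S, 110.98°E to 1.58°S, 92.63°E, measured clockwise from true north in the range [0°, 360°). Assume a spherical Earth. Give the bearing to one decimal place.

273.8°

Δλ = 92.63 − 110.98 = -18.35°.
θ = atan2( sin Δλ · cos φ₂ , cos φ₁ · sin φ₂ − sin φ₁ · cos φ₂ · cos Δλ )
  = atan2(-0.31470, 0.02096) = -86.189° → normalised to [0°, 360°): 273.811°.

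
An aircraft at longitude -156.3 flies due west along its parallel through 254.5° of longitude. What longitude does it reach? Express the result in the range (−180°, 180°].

Start at -156.3°; shift −254.5° → -410.8°.
-410.8° lies outside (−180°, 180°]; add 360° → -50.8°.

-50.8°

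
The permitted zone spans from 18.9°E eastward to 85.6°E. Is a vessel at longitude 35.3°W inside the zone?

Band width going east from +18.9° to +85.6°: ((85.6 − 18.9) mod 360) = 66.7°.
Offset of -35.3° east of the west edge: ((-35.3 − 18.9) mod 360) = 305.8°.
305.8° > 66.7° ⇒ outside.

No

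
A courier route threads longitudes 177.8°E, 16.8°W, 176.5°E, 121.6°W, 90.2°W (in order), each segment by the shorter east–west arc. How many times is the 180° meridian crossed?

Leg 1: +177.8° → -16.8°, shortest Δλ = 165.4° (east) — crosses 180°.
Leg 2: -16.8° → +176.5°, shortest Δλ = -166.7° (west) — crosses 180°.
Leg 3: +176.5° → -121.6°, shortest Δλ = 61.9° (east) — crosses 180°.
Leg 4: -121.6° → -90.2°, shortest Δλ = 31.4° (east) — does not cross 180°.
Total crossings: 3.

3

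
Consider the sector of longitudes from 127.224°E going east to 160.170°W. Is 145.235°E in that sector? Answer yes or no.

Band width going east from +127.224° to -160.170°: ((-160.170 − 127.224) mod 360) = 72.606°.
Offset of +145.235° east of the west edge: ((145.235 − 127.224) mod 360) = 18.011°.
18.011° ≤ 72.606° ⇒ inside.

Yes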